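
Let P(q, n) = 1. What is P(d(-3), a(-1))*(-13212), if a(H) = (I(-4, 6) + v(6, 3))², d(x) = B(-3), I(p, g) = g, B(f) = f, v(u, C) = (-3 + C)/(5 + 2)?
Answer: -13212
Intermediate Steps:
v(u, C) = -3/7 + C/7 (v(u, C) = (-3 + C)/7 = (-3 + C)*(⅐) = -3/7 + C/7)
d(x) = -3
a(H) = 36 (a(H) = (6 + (-3/7 + (⅐)*3))² = (6 + (-3/7 + 3/7))² = (6 + 0)² = 6² = 36)
P(d(-3), a(-1))*(-13212) = 1*(-13212) = -13212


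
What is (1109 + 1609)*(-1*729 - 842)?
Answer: -4269978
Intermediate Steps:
(1109 + 1609)*(-1*729 - 842) = 2718*(-729 - 842) = 2718*(-1571) = -4269978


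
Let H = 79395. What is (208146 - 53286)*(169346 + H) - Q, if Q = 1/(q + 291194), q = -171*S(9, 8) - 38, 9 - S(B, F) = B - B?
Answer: 11156055893427419/289617 ≈ 3.8520e+10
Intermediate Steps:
S(B, F) = 9 (S(B, F) = 9 - (B - B) = 9 - 1*0 = 9 + 0 = 9)
q = -1577 (q = -171*9 - 38 = -1539 - 38 = -1577)
Q = 1/289617 (Q = 1/(-1577 + 291194) = 1/289617 ≈ 3.4528e-6)
(208146 - 53286)*(169346 + H) - Q = (208146 - 53286)*(169346 + 79395) - 1*1/289617 = 154860*248741 - 1/289617 = 38520031260 - 1/289617 = 11156055893427419/289617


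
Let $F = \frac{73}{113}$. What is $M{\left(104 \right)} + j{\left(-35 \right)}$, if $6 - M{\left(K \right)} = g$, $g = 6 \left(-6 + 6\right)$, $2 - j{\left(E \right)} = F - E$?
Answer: $- \frac{3124}{113} \approx -27.646$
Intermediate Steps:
$F = \frac{73}{113}$ ($F = 73 \cdot \frac{1}{113} = \frac{73}{113} \approx 0.64602$)
$j{\left(E \right)} = \frac{153}{113} + E$ ($j{\left(E \right)} = 2 - \left(\frac{73}{113} - E\right) = 2 + \left(- \frac{73}{113} + E\right) = \frac{153}{113} + E$)
$g = 0$ ($g = 6 \cdot 0 = 0$)
$M{\left(K \right)} = 6$ ($M{\left(K \right)} = 6 - 0 = 6 + 0 = 6$)
$M{\left(104 \right)} + j{\left(-35 \right)} = 6 + \left(\frac{153}{113} - 35\right) = 6 - \frac{3802}{113} = - \frac{3124}{113}$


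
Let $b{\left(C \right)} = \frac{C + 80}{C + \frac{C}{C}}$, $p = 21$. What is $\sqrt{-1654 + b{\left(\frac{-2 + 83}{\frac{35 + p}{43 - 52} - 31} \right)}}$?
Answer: $\frac{i \sqrt{267032318}}{394} \approx 41.475 i$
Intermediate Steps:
$b{\left(C \right)} = \frac{80 + C}{1 + C}$ ($b{\left(C \right)} = \frac{80 + C}{C + 1} = \frac{80 + C}{1 + C}$)
$\sqrt{-1654 + b{\left(\frac{-2 + 83}{\frac{35 + p}{43 - 52} - 31} \right)}} = \sqrt{-1654 + \frac{80 + \frac{-2 + 83}{\frac{35 + 21}{43 - 52} - 31}}{1 + \frac{-2 + 83}{\frac{35 + 21}{43 - 52} - 31}}} = \sqrt{-1654 + \frac{80 + \frac{81}{\frac{56}{-9} - 31}}{1 + \frac{81}{\frac{56}{-9} - 31}}} = \sqrt{-1654 + \frac{80 + \frac{81}{56 \left(- \frac{1}{9}\right) - 31}}{1 + \frac{81}{56 \left(- \frac{1}{9}\right) - 31}}} = \sqrt{-1654 + \frac{80 + \frac{81}{- \frac{56}{9} - 31}}{1 + \frac{81}{- \frac{56}{9} - 31}}} = \sqrt{-1654 + \frac{80 + \frac{81}{- \frac{335}{9}}}{1 + \frac{81}{- \frac{335}{9}}}} = \sqrt{-1654 + \frac{80 + 81 \left(- \frac{9}{335}\right)}{1 + 81 \left(- \frac{9}{335}\right)}} = \sqrt{-1654 + \frac{80 - \frac{729}{335}}{1 - \frac{729}{335}}} = \sqrt{-1654 + \frac{1}{- \frac{394}{335}} \cdot \frac{26071}{335}} = \sqrt{-1654 - \frac{26071}{394}} = \sqrt{- \frac{677747}{394}} = \frac{i \sqrt{267032318}}{394}$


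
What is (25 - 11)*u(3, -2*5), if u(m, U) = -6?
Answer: -84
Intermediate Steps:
(25 - 11)*u(3, -2*5) = (25 - 11)*(-6) = 14*(-6) = -84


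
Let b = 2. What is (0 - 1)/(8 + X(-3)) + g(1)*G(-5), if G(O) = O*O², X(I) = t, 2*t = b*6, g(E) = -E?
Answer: 1749/14 ≈ 124.93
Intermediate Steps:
t = 6 (t = (2*6)/2 = (½)*12 = 6)
X(I) = 6
G(O) = O³
(0 - 1)/(8 + X(-3)) + g(1)*G(-5) = (0 - 1)/(8 + 6) - 1*1*(-5)³ = -1/14 - 1*(-125) = -1*1/14 + 125 = -1/14 + 125 = 1749/14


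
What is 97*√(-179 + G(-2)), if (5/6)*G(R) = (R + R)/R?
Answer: 97*I*√4415/5 ≈ 1289.0*I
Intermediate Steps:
G(R) = 12/5 (G(R) = 6*((R + R)/R)/5 = 6*((2*R)/R)/5 = (6/5)*2 = 12/5)
97*√(-179 + G(-2)) = 97*√(-179 + 12/5) = 97*√(-883/5) = 97*(I*√4415/5) = 97*I*√4415/5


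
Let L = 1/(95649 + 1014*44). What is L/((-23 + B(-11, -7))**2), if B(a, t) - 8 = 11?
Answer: 1/2244240 ≈ 4.4559e-7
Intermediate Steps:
B(a, t) = 19 (B(a, t) = 8 + 11 = 19)
L = 1/140265 (L = 1/(95649 + 44616) = 1/140265 ≈ 7.1294e-6)
L/((-23 + B(-11, -7))**2) = 1/(140265*((-23 + 19)**2)) = 1/(140265*((-4)**2)) = (1/140265)/16 = (1/140265)*(1/16) = 1/2244240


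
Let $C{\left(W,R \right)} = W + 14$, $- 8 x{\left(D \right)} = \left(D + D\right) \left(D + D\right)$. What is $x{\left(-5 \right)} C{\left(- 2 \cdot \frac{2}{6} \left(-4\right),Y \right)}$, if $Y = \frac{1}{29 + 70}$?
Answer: $- \frac{625}{3} \approx -208.33$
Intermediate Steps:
$x{\left(D \right)} = - \frac{D^{2}}{2}$ ($x{\left(D \right)} = - \frac{\left(D + D\right) \left(D + D\right)}{8} = - \frac{2 D 2 D}{8} = - \frac{4 D^{2}}{8} = - \frac{D^{2}}{2}$)
$Y = \frac{1}{99} \approx 0.010101$
$C{\left(W,R \right)} = 14 + W$
$x{\left(-5 \right)} C{\left(- 2 \cdot \frac{2}{6} \left(-4\right),Y \right)} = - \frac{\left(-5\right)^{2}}{2} \left(14 + - 2 \cdot \frac{2}{6} \left(-4\right)\right) = \left(- \frac{1}{2}\right) 25 \left(14 + - 2 \cdot 2 \cdot \frac{1}{6} \left(-4\right)\right) = - \frac{25 \left(14 + \left(-2\right) \frac{1}{3} \left(-4\right)\right)}{2} = - \frac{25 \left(14 - - \frac{8}{3}\right)}{2} = - \frac{25 \left(14 + \frac{8}{3}\right)}{2} = \left(- \frac{25}{2}\right) \frac{50}{3} = - \frac{625}{3}$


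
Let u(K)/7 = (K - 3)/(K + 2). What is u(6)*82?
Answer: 861/4 ≈ 215.25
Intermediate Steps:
u(K) = 7*(-3 + K)/(2 + K) (u(K) = 7*((K - 3)/(K + 2)) = 7*((-3 + K)/(2 + K)) = 7*(-3 + K)/(2 + K))
u(6)*82 = (7*(-3 + 6)/(2 + 6))*82 = (7*3/8)*82 = (7*(⅛)*3)*82 = (21/8)*82 = 861/4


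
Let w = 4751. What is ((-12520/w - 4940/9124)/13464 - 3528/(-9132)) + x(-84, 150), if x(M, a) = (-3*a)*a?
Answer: -7494978029433602509/111037346677224 ≈ -67500.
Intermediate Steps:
x(M, a) = -3*a²
((-12520/w - 4940/9124)/13464 - 3528/(-9132)) + x(-84, 150) = ((-12520/4751 - 4940/9124)/13464 - 3528/(-9132)) - 3*150² = ((-12520*1/4751 - 4940*1/9124)*(1/13464) - 3528*(-1/9132)) - 3*22500 = ((-12520/4751 - 1235/2281)*(1/13464) + 294/761) - 67500 = (-34425605/10837031*1/13464 + 294/761) - 67500 = (-34425605/145909785384 + 294/761) - 67500 = 42871279017491/111037346677224 - 67500 = -7494978029433602509/111037346677224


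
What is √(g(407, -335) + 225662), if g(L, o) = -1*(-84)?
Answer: √225746 ≈ 475.13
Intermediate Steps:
g(L, o) = 84
√(g(407, -335) + 225662) = √(84 + 225662) = √225746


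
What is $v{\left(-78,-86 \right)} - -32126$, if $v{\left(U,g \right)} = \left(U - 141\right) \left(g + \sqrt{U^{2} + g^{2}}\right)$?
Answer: $50960 - 438 \sqrt{3370} \approx 25533.0$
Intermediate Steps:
$v{\left(U,g \right)} = \left(-141 + U\right) \left(g + \sqrt{U^{2} + g^{2}}\right)$
$v{\left(-78,-86 \right)} - -32126 = \left(\left(-141\right) \left(-86\right) - 141 \sqrt{\left(-78\right)^{2} + \left(-86\right)^{2}} - -6708 - 78 \sqrt{\left(-78\right)^{2} + \left(-86\right)^{2}}\right) - -32126 = \left(12126 - 141 \sqrt{6084 + 7396} + 6708 - 78 \sqrt{6084 + 7396}\right) + 32126 = \left(12126 - 141 \sqrt{13480} + 6708 - 78 \sqrt{13480}\right) + 32126 = \left(12126 - 141 \cdot 2 \sqrt{3370} + 6708 - 78 \cdot 2 \sqrt{3370}\right) + 32126 = \left(12126 - 282 \sqrt{3370} + 6708 - 156 \sqrt{3370}\right) + 32126 = \left(18834 - 438 \sqrt{3370}\right) + 32126 = 50960 - 438 \sqrt{3370}$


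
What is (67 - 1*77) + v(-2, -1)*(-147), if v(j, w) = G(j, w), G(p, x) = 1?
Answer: -157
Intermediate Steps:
v(j, w) = 1
(67 - 1*77) + v(-2, -1)*(-147) = (67 - 1*77) + 1*(-147) = (67 - 77) - 147 = -10 - 147 = -157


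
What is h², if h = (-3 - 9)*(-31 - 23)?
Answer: 419904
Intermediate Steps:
h = 648 (h = -12*(-54) = 648)
h² = 648² = 419904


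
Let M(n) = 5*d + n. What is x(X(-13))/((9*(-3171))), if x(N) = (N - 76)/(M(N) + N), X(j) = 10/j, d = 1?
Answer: 998/1284255 ≈ 0.00077710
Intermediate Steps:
M(n) = 5 + n (M(n) = 5*1 + n = 5 + n)
x(N) = (-76 + N)/(5 + 2*N) (x(N) = (N - 76)/((5 + N) + N) = (-76 + N)/(5 + 2*N))
x(X(-13))/((9*(-3171))) = ((-76 + 10/(-13))/(5 + 2*(10/(-13))))/((9*(-3171))) = ((-76 + 10*(-1/13))/(5 + 2*(10*(-1/13))))/(-28539) = ((-76 - 10/13)/(5 + 2*(-10/13)))*(-1/28539) = (-998/13/(5 - 20/13))*(-1/28539) = (-998/13/(45/13))*(-1/28539) = ((13/45)*(-998/13))*(-1/28539) = -998/45*(-1/28539) = 998/1284255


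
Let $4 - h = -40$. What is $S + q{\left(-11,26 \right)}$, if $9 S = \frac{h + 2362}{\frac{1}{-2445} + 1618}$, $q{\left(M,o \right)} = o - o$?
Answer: $\frac{653630}{3956009} \approx 0.16522$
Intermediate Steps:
$h = 44$ ($h = 4 - -40 = 4 + 40 = 44$)
$q{\left(M,o \right)} = 0$
$S = \frac{653630}{3956009}$ ($S = \frac{\left(44 + 2362\right) \frac{1}{\frac{1}{-2445} + 1618}}{9} = \frac{2406 \frac{1}{- \frac{1}{2445} + 1618}}{9} = \frac{2406 \frac{1}{\frac{3956009}{2445}}}{9} = \frac{2406 \cdot \frac{2445}{3956009}}{9} = \frac{1}{9} \cdot \frac{5882670}{3956009} = \frac{653630}{3956009} \approx 0.16522$)
$S + q{\left(-11,26 \right)} = \frac{653630}{3956009} + 0 = \frac{653630}{3956009}$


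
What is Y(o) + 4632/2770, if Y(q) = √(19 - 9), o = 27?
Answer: 2316/1385 + √10 ≈ 4.8345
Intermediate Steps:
Y(q) = √10
Y(o) + 4632/2770 = √10 + 4632/2770 = √10 + 4632*(1/2770) = √10 + 2316/1385 = 2316/1385 + √10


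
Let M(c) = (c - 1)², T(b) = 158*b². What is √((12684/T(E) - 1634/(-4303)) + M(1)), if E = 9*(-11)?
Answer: 2*√109838872251186/33653763 ≈ 0.62284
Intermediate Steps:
E = -99
M(c) = (-1 + c)²
√((12684/T(E) - 1634/(-4303)) + M(1)) = √((12684/((158*(-99)²)) - 1634/(-4303)) + (-1 + 1)²) = √((12684/((158*9801)) - 1634*(-1/4303)) + 0²) = √((12684/1548558 + 1634/4303) + 0) = √((12684*(1/1548558) + 1634/4303) + 0) = √((2114/258093 + 1634/4303) + 0) = √(430820504/1110574179 + 0) = √(430820504/1110574179) = 2*√109838872251186/33653763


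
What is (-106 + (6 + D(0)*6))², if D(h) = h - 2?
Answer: 12544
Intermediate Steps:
D(h) = -2 + h
(-106 + (6 + D(0)*6))² = (-106 + (6 + (-2 + 0)*6))² = (-106 + (6 - 2*6))² = (-106 + (6 - 12))² = (-106 - 6)² = (-112)² = 12544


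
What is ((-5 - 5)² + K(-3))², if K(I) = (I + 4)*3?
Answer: 10609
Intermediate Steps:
K(I) = 12 + 3*I (K(I) = (4 + I)*3 = 12 + 3*I)
((-5 - 5)² + K(-3))² = ((-5 - 5)² + (12 + 3*(-3)))² = ((-10)² + (12 - 9))² = (100 + 3)² = 103² = 10609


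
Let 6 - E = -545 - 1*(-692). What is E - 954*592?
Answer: -564909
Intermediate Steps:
E = -141 (E = 6 - (-545 - 1*(-692)) = 6 - (-545 + 692) = 6 - 1*147 = 6 - 147 = -141)
E - 954*592 = -141 - 954*592 = -141 - 564768 = -564909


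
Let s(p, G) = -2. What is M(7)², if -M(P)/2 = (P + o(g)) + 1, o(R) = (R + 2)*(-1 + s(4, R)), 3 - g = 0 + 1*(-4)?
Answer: 1444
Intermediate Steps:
g = 7 (g = 3 - (0 + 1*(-4)) = 3 - (0 - 4) = 3 - 1*(-4) = 3 + 4 = 7)
o(R) = -6 - 3*R (o(R) = (R + 2)*(-1 - 2) = (2 + R)*(-3) = -6 - 3*R)
M(P) = 52 - 2*P (M(P) = -2*((P + (-6 - 3*7)) + 1) = -2*((P + (-6 - 21)) + 1) = -2*((P - 27) + 1) = -2*((-27 + P) + 1) = -2*(-26 + P) = 52 - 2*P)
M(7)² = (52 - 2*7)² = (52 - 14)² = 38² = 1444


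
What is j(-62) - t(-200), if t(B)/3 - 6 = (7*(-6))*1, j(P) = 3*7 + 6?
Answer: 135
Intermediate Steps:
j(P) = 27 (j(P) = 21 + 6 = 27)
t(B) = -108 (t(B) = 18 + 3*((7*(-6))*1) = 18 + 3*(-42*1) = 18 + 3*(-42) = 18 - 126 = -108)
j(-62) - t(-200) = 27 - 1*(-108) = 27 + 108 = 135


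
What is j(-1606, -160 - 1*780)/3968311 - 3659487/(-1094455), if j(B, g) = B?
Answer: 14520224821727/4343137815505 ≈ 3.3433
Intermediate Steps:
j(-1606, -160 - 1*780)/3968311 - 3659487/(-1094455) = -1606/3968311 - 3659487/(-1094455) = -1606*1/3968311 - 3659487*(-1/1094455) = -1606/3968311 + 3659487/1094455 = 14520224821727/4343137815505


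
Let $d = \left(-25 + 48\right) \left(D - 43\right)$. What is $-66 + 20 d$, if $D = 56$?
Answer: $5914$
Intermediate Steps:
$d = 299$ ($d = \left(-25 + 48\right) \left(56 - 43\right) = 23 \cdot 13 = 299$)
$-66 + 20 d = -66 + 20 \cdot 299 = -66 + 5980 = 5914$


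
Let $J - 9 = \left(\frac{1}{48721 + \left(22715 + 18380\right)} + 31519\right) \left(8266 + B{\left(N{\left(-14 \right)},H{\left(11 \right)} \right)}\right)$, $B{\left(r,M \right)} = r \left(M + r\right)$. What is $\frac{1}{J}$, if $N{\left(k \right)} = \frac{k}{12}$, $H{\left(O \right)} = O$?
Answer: $\frac{1077792}{280413962499233} \approx 3.8436 \cdot 10^{-9}$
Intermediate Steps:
$N{\left(k \right)} = \frac{k}{12}$ ($N{\left(k \right)} = k \frac{1}{12} = \frac{k}{12}$)
$J = \frac{280413962499233}{1077792}$ ($J = 9 + \left(\frac{1}{48721 + \left(22715 + 18380\right)} + 31519\right) \left(8266 + \frac{1}{12} \left(-14\right) \left(11 + \frac{1}{12} \left(-14\right)\right)\right) = 9 + \left(\frac{1}{48721 + 41095} + 31519\right) \left(8266 - \frac{7 \left(11 - \frac{7}{6}\right)}{6}\right) = 9 + \left(\frac{1}{89816} + 31519\right) \left(8266 - \frac{413}{36}\right) = 9 + \frac{2830910505}{89816} \cdot \frac{297163}{36} = 9 + \frac{280413952799105}{1077792} = \frac{280413962499233}{1077792} \approx 2.6017 \cdot 10^{8}$)
$\frac{1}{J} = \frac{1}{\frac{280413962499233}{1077792}} = \frac{1077792}{280413962499233}$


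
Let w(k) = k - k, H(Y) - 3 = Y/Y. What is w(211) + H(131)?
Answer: 4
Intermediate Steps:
H(Y) = 4 (H(Y) = 3 + Y/Y = 3 + 1 = 4)
w(k) = 0
w(211) + H(131) = 0 + 4 = 4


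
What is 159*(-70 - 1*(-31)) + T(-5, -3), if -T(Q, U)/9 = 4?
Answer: -6237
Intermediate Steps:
T(Q, U) = -36 (T(Q, U) = -9*4 = -36)
159*(-70 - 1*(-31)) + T(-5, -3) = 159*(-70 - 1*(-31)) - 36 = 159*(-70 + 31) - 36 = 159*(-39) - 36 = -6201 - 36 = -6237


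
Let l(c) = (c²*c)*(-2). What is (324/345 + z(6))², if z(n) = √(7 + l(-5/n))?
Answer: 12910937/1428300 + 12*√2643/115 ≈ 14.404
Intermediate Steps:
l(c) = -2*c³ (l(c) = c³*(-2) = -2*c³)
z(n) = √(7 + 250/n³) (z(n) = √(7 - 2*(-125/n³)) = √(7 - (-250)/n³) = √(7 + 250/n³))
(324/345 + z(6))² = (324/345 + √(7 + 250/6³))² = (324*(1/345) + √(7 + 250*(1/216)))² = (108/115 + √(7 + 125/108))² = (108/115 + √(881/108))² = (108/115 + √2643/18)²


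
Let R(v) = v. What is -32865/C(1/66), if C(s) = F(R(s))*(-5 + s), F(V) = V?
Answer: 20451420/47 ≈ 4.3514e+5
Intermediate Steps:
C(s) = s*(-5 + s)
-32865/C(1/66) = -32865*66/(-5 + 1/66) = -32865/((1/66)*(-329/66)) = -32865/(-329/4356) = -32865*(-4356/329) = 20451420/47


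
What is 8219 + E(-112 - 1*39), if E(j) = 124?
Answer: 8343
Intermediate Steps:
8219 + E(-112 - 1*39) = 8219 + 124 = 8343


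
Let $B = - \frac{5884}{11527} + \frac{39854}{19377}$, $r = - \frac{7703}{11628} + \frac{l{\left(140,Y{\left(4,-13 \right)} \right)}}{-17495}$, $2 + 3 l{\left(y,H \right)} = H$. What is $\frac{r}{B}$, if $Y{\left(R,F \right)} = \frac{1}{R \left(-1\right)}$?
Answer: $- \frac{418038302157448}{975859213634575} \approx -0.42838$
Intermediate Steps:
$Y{\left(R,F \right)} = - \frac{1}{R}$ ($Y{\left(R,F \right)} = \frac{1}{\left(-1\right) R} = - \frac{1}{R}$)
$l{\left(y,H \right)} = - \frac{2}{3} + \frac{H}{3}$
$r = - \frac{33688816}{50857965}$ ($r = - \frac{7703}{11628} + \frac{- \frac{2}{3} + \frac{\left(-1\right) \frac{1}{4}}{3}}{-17495} = \left(-7703\right) \frac{1}{11628} + \left(- \frac{2}{3} + \frac{\left(-1\right) \frac{1}{4}}{3}\right) \left(- \frac{1}{17495}\right) = - \frac{7703}{11628} + \left(- \frac{2}{3} + \frac{1}{3} \left(- \frac{1}{4}\right)\right) \left(- \frac{1}{17495}\right) = - \frac{7703}{11628} + \left(- \frac{2}{3} - \frac{1}{12}\right) \left(- \frac{1}{17495}\right) = - \frac{7703}{11628} - - \frac{3}{69980} = - \frac{7703}{11628} + \frac{3}{69980} = - \frac{33688816}{50857965} \approx -0.66241$)
$B = \frac{345382790}{223358679}$ ($B = \left(-5884\right) \frac{1}{11527} + 39854 \cdot \frac{1}{19377} = - \frac{5884}{11527} + \frac{39854}{19377} = \frac{345382790}{223358679} \approx 1.5463$)
$\frac{r}{B} = - \frac{33688816}{50857965 \cdot \frac{345382790}{223358679}} = \left(- \frac{33688816}{50857965}\right) \frac{223358679}{345382790} = - \frac{418038302157448}{975859213634575}$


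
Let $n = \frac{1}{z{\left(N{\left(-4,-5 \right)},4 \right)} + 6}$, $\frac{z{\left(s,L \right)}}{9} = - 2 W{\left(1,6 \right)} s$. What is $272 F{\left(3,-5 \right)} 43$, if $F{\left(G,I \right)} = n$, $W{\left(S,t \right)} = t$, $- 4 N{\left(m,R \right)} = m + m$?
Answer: $- \frac{5848}{105} \approx -55.695$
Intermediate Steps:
$N{\left(m,R \right)} = - \frac{m}{2}$ ($N{\left(m,R \right)} = - \frac{m + m}{4} = - \frac{2 m}{4} = - \frac{m}{2}$)
$z{\left(s,L \right)} = - 108 s$ ($z{\left(s,L \right)} = 9 \left(-2\right) 6 s = 9 \left(- 12 s\right) = - 108 s$)
$n = - \frac{1}{210}$ ($n = \frac{1}{- 108 \left(\left(- \frac{1}{2}\right) \left(-4\right)\right) + 6} = \frac{1}{\left(-108\right) 2 + 6} = \frac{1}{-216 + 6} = \frac{1}{-210} = - \frac{1}{210} \approx -0.0047619$)
$F{\left(G,I \right)} = - \frac{1}{210}$
$272 F{\left(3,-5 \right)} 43 = 272 \left(- \frac{1}{210}\right) 43 = \left(- \frac{136}{105}\right) 43 = - \frac{5848}{105}$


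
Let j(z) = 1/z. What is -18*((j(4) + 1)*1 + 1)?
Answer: -81/2 ≈ -40.500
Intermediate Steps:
-18*((j(4) + 1)*1 + 1) = -18*((1/4 + 1)*1 + 1) = -18*((5/4)*1 + 1) = -18*(5/4 + 1) = -18*9/4 = -81/2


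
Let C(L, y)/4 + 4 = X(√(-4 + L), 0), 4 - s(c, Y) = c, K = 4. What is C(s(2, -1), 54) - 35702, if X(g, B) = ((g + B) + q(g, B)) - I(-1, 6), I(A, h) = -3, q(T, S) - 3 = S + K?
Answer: -35678 + 4*I*√2 ≈ -35678.0 + 5.6569*I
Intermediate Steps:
q(T, S) = 7 + S (q(T, S) = 3 + (S + 4) = 3 + (4 + S) = 7 + S)
s(c, Y) = 4 - c
X(g, B) = 10 + g + 2*B (X(g, B) = ((g + B) + (7 + B)) - 1*(-3) = ((B + g) + (7 + B)) + 3 = (7 + g + 2*B) + 3 = 10 + g + 2*B)
C(L, y) = 24 + 4*√(-4 + L) (C(L, y) = -16 + 4*(10 + √(-4 + L) + 2*0) = -16 + 4*(10 + √(-4 + L) + 0) = -16 + 4*(10 + √(-4 + L)) = -16 + (40 + 4*√(-4 + L)) = 24 + 4*√(-4 + L))
C(s(2, -1), 54) - 35702 = (24 + 4*√(-4 + (4 - 1*2))) - 35702 = (24 + 4*√(-4 + (4 - 2))) - 35702 = (24 + 4*√(-4 + 2)) - 35702 = (24 + 4*√(-2)) - 35702 = (24 + 4*(I*√2)) - 35702 = (24 + 4*I*√2) - 35702 = -35678 + 4*I*√2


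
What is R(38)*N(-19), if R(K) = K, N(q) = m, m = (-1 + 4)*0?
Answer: 0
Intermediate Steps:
m = 0 (m = 3*0 = 0)
N(q) = 0
R(38)*N(-19) = 38*0 = 0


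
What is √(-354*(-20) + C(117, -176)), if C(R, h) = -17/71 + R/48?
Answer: √571221767/284 ≈ 84.156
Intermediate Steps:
C(R, h) = -17/71 + R/48 (C(R, h) = -17*1/71 + R*(1/48) = -17/71 + R/48)
√(-354*(-20) + C(117, -176)) = √(-354*(-20) + (-17/71 + (1/48)*117)) = √(7080 + (-17/71 + 39/16)) = √(7080 + 2497/1136) = √(8045377/1136) = √571221767/284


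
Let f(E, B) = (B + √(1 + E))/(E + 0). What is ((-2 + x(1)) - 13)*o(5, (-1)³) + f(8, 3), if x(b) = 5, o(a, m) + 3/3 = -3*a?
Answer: 643/4 ≈ 160.75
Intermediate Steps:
o(a, m) = -1 - 3*a
f(E, B) = (B + √(1 + E))/E
((-2 + x(1)) - 13)*o(5, (-1)³) + f(8, 3) = ((-2 + 5) - 13)*(-1 - 3*5) + (3 + √(1 + 8))/8 = (3 - 13)*(-1 - 15) + (3 + √9)/8 = -10*(-16) + (3 + 3)/8 = 160 + (⅛)*6 = 160 + ¾ = 643/4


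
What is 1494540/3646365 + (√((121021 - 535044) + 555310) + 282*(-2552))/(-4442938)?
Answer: 308810205996/540019120679 - √141287/4442938 ≈ 0.57177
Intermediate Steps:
1494540/3646365 + (√((121021 - 535044) + 555310) + 282*(-2552))/(-4442938) = 1494540*(1/3646365) + (√(-414023 + 555310) - 719664)*(-1/4442938) = 99636/243091 + (√141287 - 719664)*(-1/4442938) = 99636/243091 + (-719664 + √141287)*(-1/4442938) = 99636/243091 + (359832/2221469 - √141287/4442938) = 308810205996/540019120679 - √141287/4442938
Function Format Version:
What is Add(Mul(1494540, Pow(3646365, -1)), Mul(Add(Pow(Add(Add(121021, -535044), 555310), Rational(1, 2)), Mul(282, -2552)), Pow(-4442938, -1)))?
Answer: Add(Rational(308810205996, 540019120679), Mul(Rational(-1, 4442938), Pow(141287, Rational(1, 2)))) ≈ 0.57177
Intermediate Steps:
Add(Mul(1494540, Pow(3646365, -1)), Mul(Add(Pow(Add(Add(121021, -535044), 555310), Rational(1, 2)), Mul(282, -2552)), Pow(-4442938, -1))) = Add(Mul(1494540, Rational(1, 3646365)), Mul(Add(Pow(Add(-414023, 555310), Rational(1, 2)), -719664), Rational(-1, 4442938))) = Add(Rational(99636, 243091), Mul(Add(Pow(141287, Rational(1, 2)), -719664), Rational(-1, 4442938))) = Add(Rational(99636, 243091), Mul(Add(-719664, Pow(141287, Rational(1, 2))), Rational(-1, 4442938))) = Add(Rational(99636, 243091), Add(Rational(359832, 2221469), Mul(Rational(-1, 4442938), Pow(141287, Rational(1, 2))))) = Add(Rational(308810205996, 540019120679), Mul(Rational(-1, 4442938), Pow(141287, Rational(1, 2))))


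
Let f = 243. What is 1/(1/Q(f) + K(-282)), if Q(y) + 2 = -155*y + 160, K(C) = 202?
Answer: 37507/7576413 ≈ 0.0049505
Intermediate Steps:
Q(y) = 158 - 155*y (Q(y) = -2 + (-155*y + 160) = -2 + (160 - 155*y) = 158 - 155*y)
1/(1/Q(f) + K(-282)) = 1/(1/(158 - 155*243) + 202) = 1/(1/(158 - 37665) + 202) = 1/(1/(-37507) + 202) = 1/(-1/37507 + 202) = 1/(7576413/37507) = 37507/7576413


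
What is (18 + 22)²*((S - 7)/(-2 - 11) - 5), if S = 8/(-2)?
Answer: -86400/13 ≈ -6646.2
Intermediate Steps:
S = -4 (S = 8*(-½) = -4)
(18 + 22)²*((S - 7)/(-2 - 11) - 5) = (18 + 22)²*((-4 - 7)/(-2 - 11) - 5) = 40²*(-11/(-13) - 5) = 1600*(-11*(-1/13) - 5) = 1600*(11/13 - 5) = 1600*(-54/13) = -86400/13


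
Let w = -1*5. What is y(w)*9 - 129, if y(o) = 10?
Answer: -39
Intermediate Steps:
w = -5
y(w)*9 - 129 = 10*9 - 129 = 90 - 129 = -39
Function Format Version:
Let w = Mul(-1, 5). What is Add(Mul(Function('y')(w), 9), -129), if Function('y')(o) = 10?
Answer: -39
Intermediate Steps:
w = -5
Add(Mul(Function('y')(w), 9), -129) = Add(Mul(10, 9), -129) = Add(90, -129) = -39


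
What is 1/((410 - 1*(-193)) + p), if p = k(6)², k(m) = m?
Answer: 1/639 ≈ 0.0015649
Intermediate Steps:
p = 36 (p = 6² = 36)
1/((410 - 1*(-193)) + p) = 1/((410 - 1*(-193)) + 36) = 1/((410 + 193) + 36) = 1/(603 + 36) = 1/639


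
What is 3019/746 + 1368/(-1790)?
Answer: 2191741/667670 ≈ 3.2827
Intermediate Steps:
3019/746 + 1368/(-1790) = 3019*(1/746) + 1368*(-1/1790) = 3019/746 - 684/895 = 2191741/667670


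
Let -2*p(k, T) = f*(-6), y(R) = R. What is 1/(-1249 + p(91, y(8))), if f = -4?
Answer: -1/1261 ≈ -0.00079302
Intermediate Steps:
p(k, T) = -12 (p(k, T) = -(-2)*(-6) = -1/2*24 = -12)
1/(-1249 + p(91, y(8))) = 1/(-1249 - 12) = 1/(-1261) = -1/1261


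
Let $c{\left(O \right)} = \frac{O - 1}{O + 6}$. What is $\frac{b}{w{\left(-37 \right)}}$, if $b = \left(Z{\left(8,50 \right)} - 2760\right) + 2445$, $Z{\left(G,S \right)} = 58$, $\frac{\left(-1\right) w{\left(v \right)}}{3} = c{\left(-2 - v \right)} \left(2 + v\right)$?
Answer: $- \frac{10537}{3570} \approx -2.9515$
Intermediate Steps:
$c{\left(O \right)} = \frac{-1 + O}{6 + O}$
$w{\left(v \right)} = - \frac{3 \left(-3 - v\right) \left(2 + v\right)}{4 - v}$ ($w{\left(v \right)} = - 3 \frac{-1 - \left(2 + v\right)}{6 - \left(2 + v\right)} \left(2 + v\right) = - 3 \frac{-3 - v}{4 - v} \left(2 + v\right) = - 3 \frac{\left(-3 - v\right) \left(2 + v\right)}{4 - v} = - \frac{3 \left(-3 - v\right) \left(2 + v\right)}{4 - v}$)
$b = -257$ ($b = \left(58 - 2760\right) + 2445 = -2702 + 2445 = -257$)
$\frac{b}{w{\left(-37 \right)}} = - \frac{257}{\left(-3\right) \frac{1}{-4 - 37} \left(2 - 37\right) \left(3 - 37\right)} = - \frac{257}{\left(-3\right) \frac{1}{-41} \left(-35\right) \left(-34\right)} = - \frac{257}{\left(-3\right) \left(- \frac{1}{41}\right) \left(-35\right) \left(-34\right)} = - \frac{257}{\frac{3570}{41}} = \left(-257\right) \frac{41}{3570} = - \frac{10537}{3570}$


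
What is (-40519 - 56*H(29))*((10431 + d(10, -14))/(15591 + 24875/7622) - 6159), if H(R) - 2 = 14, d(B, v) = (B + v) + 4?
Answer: 2755889691810165/10805407 ≈ 2.5505e+8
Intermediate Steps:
d(B, v) = 4 + B + v
H(R) = 16 (H(R) = 2 + 14 = 16)
(-40519 - 56*H(29))*((10431 + d(10, -14))/(15591 + 24875/7622) - 6159) = (-40519 - 56*16)*((10431 + (4 + 10 - 14))/(15591 + 24875/7622) - 6159) = (-40519 - 896)*((10431 + 0)/(15591 + 24875*(1/7622)) - 6159) = -41415*(10431/(15591 + 24875/7622) - 6159) = -41415*(10431/(118859477/7622) - 6159) = -41415*(10431*(7622/118859477) - 6159) = -41415*(79505082/118859477 - 6159) = -41415*(-731976013761/118859477) = 2755889691810165/10805407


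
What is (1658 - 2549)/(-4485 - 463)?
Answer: 891/4948 ≈ 0.18007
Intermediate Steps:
(1658 - 2549)/(-4485 - 463) = -891/(-4948) = -891*(-1/4948) = 891/4948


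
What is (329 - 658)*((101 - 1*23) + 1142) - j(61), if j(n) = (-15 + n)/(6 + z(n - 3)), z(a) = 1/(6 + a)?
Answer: -154534244/385 ≈ -4.0139e+5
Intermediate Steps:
j(n) = (-15 + n)/(6 + 1/(3 + n)) (j(n) = (-15 + n)/(6 + 1/(6 + (n - 3))) = (-15 + n)/(6 + 1/(6 + (-3 + n))) = (-15 + n)/(6 + 1/(3 + n)))
(329 - 658)*((101 - 1*23) + 1142) - j(61) = (329 - 658)*((101 - 1*23) + 1142) - (-15 + 61)*(3 + 61)/(19 + 6*61) = -329*((101 - 23) + 1142) - 46*64/(19 + 366) = -329*(78 + 1142) - 46*64/385 = -329*1220 - 46*64/385 = -401380 - 1*2944/385 = -401380 - 2944/385 = -154534244/385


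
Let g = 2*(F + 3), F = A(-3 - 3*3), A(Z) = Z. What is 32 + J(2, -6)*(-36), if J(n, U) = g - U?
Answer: 464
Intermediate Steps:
F = -12 (F = -3 - 3*3 = -3 - 9 = -12)
g = -18 (g = 2*(-12 + 3) = 2*(-9) = -18)
J(n, U) = -18 - U
32 + J(2, -6)*(-36) = 32 + (-18 - 1*(-6))*(-36) = 32 + (-18 + 6)*(-36) = 32 - 12*(-36) = 32 + 432 = 464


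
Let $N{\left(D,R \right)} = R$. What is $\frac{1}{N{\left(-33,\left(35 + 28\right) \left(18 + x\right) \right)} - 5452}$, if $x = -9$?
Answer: $- \frac{1}{4885} \approx -0.00020471$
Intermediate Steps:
$\frac{1}{N{\left(-33,\left(35 + 28\right) \left(18 + x\right) \right)} - 5452} = \frac{1}{\left(35 + 28\right) \left(18 - 9\right) - 5452} = \frac{1}{63 \cdot 9 - 5452} = \frac{1}{567 - 5452} = \frac{1}{-4885} = - \frac{1}{4885}$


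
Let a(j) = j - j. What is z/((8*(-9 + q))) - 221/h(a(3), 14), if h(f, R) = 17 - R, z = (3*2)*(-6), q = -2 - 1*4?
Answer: -2201/30 ≈ -73.367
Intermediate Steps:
q = -6 (q = -2 - 4 = -6)
a(j) = 0
z = -36 (z = 6*(-6) = -36)
z/((8*(-9 + q))) - 221/h(a(3), 14) = -36*1/(8*(-9 - 6)) - 221/(17 - 1*14) = -36/(8*(-15)) - 221/(17 - 14) = -36/(-120) - 221/3 = -36*(-1/120) - 221*⅓ = 3/10 - 221/3 = -2201/30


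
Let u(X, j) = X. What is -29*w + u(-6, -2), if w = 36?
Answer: -1050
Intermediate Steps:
-29*w + u(-6, -2) = -29*36 - 6 = -1044 - 6 = -1050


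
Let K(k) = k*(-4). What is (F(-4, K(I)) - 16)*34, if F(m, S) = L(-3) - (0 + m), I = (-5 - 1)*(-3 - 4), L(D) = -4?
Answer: -544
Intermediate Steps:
I = 42 (I = -6*(-7) = 42)
K(k) = -4*k
F(m, S) = -4 - m (F(m, S) = -4 - (0 + m) = -4 - m)
(F(-4, K(I)) - 16)*34 = ((-4 - 1*(-4)) - 16)*34 = ((-4 + 4) - 16)*34 = (0 - 16)*34 = -16*34 = -544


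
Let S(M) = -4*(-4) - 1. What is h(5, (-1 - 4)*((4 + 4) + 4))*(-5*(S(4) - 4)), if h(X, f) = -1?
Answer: 55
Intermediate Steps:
S(M) = 15 (S(M) = 16 - 1 = 15)
h(5, (-1 - 4)*((4 + 4) + 4))*(-5*(S(4) - 4)) = -(-5)*(15 - 4) = -(-5)*11 = -1*(-55) = 55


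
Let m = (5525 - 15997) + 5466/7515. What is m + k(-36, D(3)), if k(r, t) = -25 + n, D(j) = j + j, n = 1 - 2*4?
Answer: -26310698/2505 ≈ -10503.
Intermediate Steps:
n = -7 (n = 1 - 8 = -7)
D(j) = 2*j
k(r, t) = -32 (k(r, t) = -25 - 7 = -32)
m = -26230538/2505 (m = -10472 + 5466*(1/7515) = -10472 + 1822/2505 = -26230538/2505 ≈ -10471.)
m + k(-36, D(3)) = -26230538/2505 - 32 = -26310698/2505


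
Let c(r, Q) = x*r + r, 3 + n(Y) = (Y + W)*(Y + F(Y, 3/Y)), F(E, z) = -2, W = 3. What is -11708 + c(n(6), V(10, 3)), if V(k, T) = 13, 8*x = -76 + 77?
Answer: -93367/8 ≈ -11671.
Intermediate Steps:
x = ⅛ (x = (-76 + 77)/8 = (⅛)*1 = ⅛ ≈ 0.12500)
n(Y) = -3 + (-2 + Y)*(3 + Y) (n(Y) = -3 + (Y + 3)*(Y - 2) = -3 + (3 + Y)*(-2 + Y) = -3 + (-2 + Y)*(3 + Y))
c(r, Q) = 9*r/8 (c(r, Q) = r/8 + r = 9*r/8)
-11708 + c(n(6), V(10, 3)) = -11708 + 9*(-9 + 6 + 6²)/8 = -11708 + 9*(-9 + 6 + 36)/8 = -11708 + (9/8)*33 = -11708 + 297/8 = -93367/8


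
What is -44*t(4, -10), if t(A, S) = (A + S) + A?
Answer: 88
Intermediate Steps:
t(A, S) = S + 2*A
-44*t(4, -10) = -44*(-10 + 2*4) = -44*(-10 + 8) = -44*(-2) = 88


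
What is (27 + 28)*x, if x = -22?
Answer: -1210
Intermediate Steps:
(27 + 28)*x = (27 + 28)*(-22) = 55*(-22) = -1210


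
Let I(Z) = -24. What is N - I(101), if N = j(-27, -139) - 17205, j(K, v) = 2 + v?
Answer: -17318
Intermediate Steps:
N = -17342 (N = (2 - 139) - 17205 = -137 - 17205 = -17342)
N - I(101) = -17342 - 1*(-24) = -17342 + 24 = -17318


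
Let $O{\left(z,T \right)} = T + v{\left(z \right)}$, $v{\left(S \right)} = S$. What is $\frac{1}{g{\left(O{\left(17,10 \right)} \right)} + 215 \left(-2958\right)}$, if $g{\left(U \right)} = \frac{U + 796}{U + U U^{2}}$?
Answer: $- \frac{19710}{12534967877} \approx -1.5724 \cdot 10^{-6}$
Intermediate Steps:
$O{\left(z,T \right)} = T + z$
$g{\left(U \right)} = \frac{796 + U}{U + U^{3}}$
$\frac{1}{g{\left(O{\left(17,10 \right)} \right)} + 215 \left(-2958\right)} = \frac{1}{\frac{796 + \left(10 + 17\right)}{\left(10 + 17\right) + \left(10 + 17\right)^{3}} + 215 \left(-2958\right)} = \frac{1}{\frac{796 + 27}{27 + 27^{3}} - 635970} = \frac{1}{\frac{1}{27 + 19683} \cdot 823 - 635970} = \frac{1}{\frac{1}{19710} \cdot 823 - 635970} = \frac{1}{\frac{823}{19710} - 635970} = \frac{1}{- \frac{12534967877}{19710}} = - \frac{19710}{12534967877}$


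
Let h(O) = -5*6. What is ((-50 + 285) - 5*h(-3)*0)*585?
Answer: 137475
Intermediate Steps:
h(O) = -30
((-50 + 285) - 5*h(-3)*0)*585 = ((-50 + 285) - 5*(-30)*0)*585 = (235 + 150*0)*585 = (235 + 0)*585 = 235*585 = 137475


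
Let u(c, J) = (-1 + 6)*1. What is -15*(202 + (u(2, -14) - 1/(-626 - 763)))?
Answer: -1437620/463 ≈ -3105.0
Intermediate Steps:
u(c, J) = 5 (u(c, J) = 5*1 = 5)
-15*(202 + (u(2, -14) - 1/(-626 - 763))) = -15*(202 + (5 - 1/(-626 - 763))) = -15*(202 + (5 - 1/(-1389))) = -15*(202 + (5 - 1*(-1/1389))) = -15*(202 + (5 + 1/1389)) = -15*(202 + 6946/1389) = -15*287524/1389 = -1437620/463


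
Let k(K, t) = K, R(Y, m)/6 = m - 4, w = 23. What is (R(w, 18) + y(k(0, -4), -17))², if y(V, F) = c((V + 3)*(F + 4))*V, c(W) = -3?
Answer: 7056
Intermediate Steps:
R(Y, m) = -24 + 6*m (R(Y, m) = 6*(m - 4) = 6*(-4 + m) = -24 + 6*m)
y(V, F) = -3*V
(R(w, 18) + y(k(0, -4), -17))² = ((-24 + 6*18) - 3*0)² = ((-24 + 108) + 0)² = (84 + 0)² = 84² = 7056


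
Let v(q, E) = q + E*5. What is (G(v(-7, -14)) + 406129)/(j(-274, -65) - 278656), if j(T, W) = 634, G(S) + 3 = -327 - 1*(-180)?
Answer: -405979/278022 ≈ -1.4602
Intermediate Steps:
v(q, E) = q + 5*E
G(S) = -150 (G(S) = -3 + (-327 - 1*(-180)) = -3 + (-327 + 180) = -3 - 147 = -150)
(G(v(-7, -14)) + 406129)/(j(-274, -65) - 278656) = (-150 + 406129)/(634 - 278656) = 405979/(-278022) = 405979*(-1/278022) = -405979/278022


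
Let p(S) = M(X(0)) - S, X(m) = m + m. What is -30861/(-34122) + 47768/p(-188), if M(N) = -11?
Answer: 545134031/2013198 ≈ 270.78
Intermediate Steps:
X(m) = 2*m
p(S) = -11 - S
-30861/(-34122) + 47768/p(-188) = -30861/(-34122) + 47768/(-11 - 1*(-188)) = -30861*(-1/34122) + 47768/(-11 + 188) = 10287/11374 + 47768/177 = 545134031/2013198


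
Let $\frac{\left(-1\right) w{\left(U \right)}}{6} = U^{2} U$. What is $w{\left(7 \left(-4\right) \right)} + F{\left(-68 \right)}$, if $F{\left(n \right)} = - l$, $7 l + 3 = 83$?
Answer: $\frac{921904}{7} \approx 1.317 \cdot 10^{5}$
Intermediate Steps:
$l = \frac{80}{7}$ ($l = - \frac{3}{7} + \frac{1}{7} \cdot 83 = - \frac{3}{7} + \frac{83}{7} = \frac{80}{7} \approx 11.429$)
$F{\left(n \right)} = - \frac{80}{7}$ ($F{\left(n \right)} = \left(-1\right) \frac{80}{7} = - \frac{80}{7}$)
$w{\left(U \right)} = - 6 U^{3}$ ($w{\left(U \right)} = - 6 U^{2} U = - 6 U^{3}$)
$w{\left(7 \left(-4\right) \right)} + F{\left(-68 \right)} = - 6 \left(7 \left(-4\right)\right)^{3} - \frac{80}{7} = - 6 \left(-28\right)^{3} - \frac{80}{7} = \left(-6\right) \left(-21952\right) - \frac{80}{7} = 131712 - \frac{80}{7} = \frac{921904}{7}$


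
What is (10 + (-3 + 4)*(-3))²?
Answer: 49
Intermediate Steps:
(10 + (-3 + 4)*(-3))² = (10 + 1*(-3))² = (10 - 3)² = 7² = 49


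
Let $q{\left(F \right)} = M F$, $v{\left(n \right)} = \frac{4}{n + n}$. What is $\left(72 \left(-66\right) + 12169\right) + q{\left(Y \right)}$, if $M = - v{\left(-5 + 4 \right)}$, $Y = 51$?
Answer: $7519$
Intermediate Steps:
$v{\left(n \right)} = \frac{2}{n}$ ($v{\left(n \right)} = \frac{4}{2 n} = 4 \frac{1}{2 n} = \frac{2}{n}$)
$M = 2$ ($M = - \frac{2}{-5 + 4} = - \frac{2}{-1} = - 2 \left(-1\right) = \left(-1\right) \left(-2\right) = 2$)
$q{\left(F \right)} = 2 F$
$\left(72 \left(-66\right) + 12169\right) + q{\left(Y \right)} = \left(72 \left(-66\right) + 12169\right) + 2 \cdot 51 = \left(-4752 + 12169\right) + 102 = 7417 + 102 = 7519$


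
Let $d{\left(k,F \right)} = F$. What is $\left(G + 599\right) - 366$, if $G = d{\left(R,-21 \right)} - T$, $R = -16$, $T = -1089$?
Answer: $1301$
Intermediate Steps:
$G = 1068$ ($G = -21 - -1089 = -21 + 1089 = 1068$)
$\left(G + 599\right) - 366 = \left(1068 + 599\right) - 366 = 1667 - 366 = 1301$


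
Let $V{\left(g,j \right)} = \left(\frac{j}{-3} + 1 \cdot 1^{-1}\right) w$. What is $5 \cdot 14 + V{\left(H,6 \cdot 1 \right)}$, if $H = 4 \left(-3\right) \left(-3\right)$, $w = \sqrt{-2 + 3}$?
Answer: $69$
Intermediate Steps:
$w = 1$ ($w = \sqrt{1} = 1$)
$H = 36$ ($H = \left(-12\right) \left(-3\right) = 36$)
$V{\left(g,j \right)} = 1 - \frac{j}{3}$ ($V{\left(g,j \right)} = \left(\frac{j}{-3} + 1 \cdot 1^{-1}\right) 1 = \left(j \left(- \frac{1}{3}\right) + 1 \cdot 1\right) 1 = \left(- \frac{j}{3} + 1\right) 1 = \left(1 - \frac{j}{3}\right) 1 = 1 - \frac{j}{3}$)
$5 \cdot 14 + V{\left(H,6 \cdot 1 \right)} = 5 \cdot 14 + \left(1 - \frac{6 \cdot 1}{3}\right) = 70 + \left(1 - 2\right) = 70 - 1 = 69$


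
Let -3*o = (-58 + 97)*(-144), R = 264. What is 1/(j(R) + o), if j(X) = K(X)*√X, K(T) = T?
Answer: -13/103440 + 11*√66/310320 ≈ 0.00016230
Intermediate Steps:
j(X) = X^(3/2) (j(X) = X*√X = X^(3/2))
o = 1872 (o = -(-58 + 97)*(-144)/3 = -13*(-144) = -⅓*(-5616) = 1872)
1/(j(R) + o) = 1/(264^(3/2) + 1872) = 1/(528*√66 + 1872) = 1/(1872 + 528*√66)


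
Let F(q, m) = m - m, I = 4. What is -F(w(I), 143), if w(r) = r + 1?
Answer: 0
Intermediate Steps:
w(r) = 1 + r
F(q, m) = 0
-F(w(I), 143) = -1*0 = 0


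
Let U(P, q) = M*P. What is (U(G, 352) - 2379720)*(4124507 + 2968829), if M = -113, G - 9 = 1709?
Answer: -18257211236944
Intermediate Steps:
G = 1718 (G = 9 + 1709 = 1718)
U(P, q) = -113*P
(U(G, 352) - 2379720)*(4124507 + 2968829) = (-113*1718 - 2379720)*(4124507 + 2968829) = (-194134 - 2379720)*7093336 = -2573854*7093336 = -18257211236944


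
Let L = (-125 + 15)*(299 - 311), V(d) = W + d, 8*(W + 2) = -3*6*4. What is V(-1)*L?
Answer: -15840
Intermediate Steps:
W = -11 (W = -2 + (-3*6*4)/8 = -2 + (-18*4)/8 = -2 + (1/8)*(-72) = -2 - 9 = -11)
V(d) = -11 + d
L = 1320 (L = -110*(-12) = 1320)
V(-1)*L = (-11 - 1)*1320 = -12*1320 = -15840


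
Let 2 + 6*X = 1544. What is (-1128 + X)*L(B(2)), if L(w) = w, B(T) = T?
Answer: -1742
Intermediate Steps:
X = 257 (X = -⅓ + (⅙)*1544 = -⅓ + 772/3 = 257)
(-1128 + X)*L(B(2)) = (-1128 + 257)*2 = -871*2 = -1742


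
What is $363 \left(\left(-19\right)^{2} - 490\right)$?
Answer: $-46827$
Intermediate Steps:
$363 \left(\left(-19\right)^{2} - 490\right) = 363 \left(361 - 490\right) = 363 \left(-129\right) = -46827$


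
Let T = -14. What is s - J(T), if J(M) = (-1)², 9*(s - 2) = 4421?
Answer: 4430/9 ≈ 492.22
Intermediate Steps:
s = 4439/9 (s = 2 + (⅑)*4421 = 2 + 4421/9 = 4439/9 ≈ 493.22)
J(M) = 1
s - J(T) = 4439/9 - 1*1 = 4439/9 - 1 = 4430/9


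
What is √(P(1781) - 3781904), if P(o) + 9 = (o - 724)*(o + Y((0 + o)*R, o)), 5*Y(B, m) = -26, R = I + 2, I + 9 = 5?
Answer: I*√47622310/5 ≈ 1380.2*I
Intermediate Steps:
I = -4 (I = -9 + 5 = -4)
R = -2 (R = -4 + 2 = -2)
Y(B, m) = -26/5 (Y(B, m) = (⅕)*(-26) = -26/5)
P(o) = -9 + (-724 + o)*(-26/5 + o) (P(o) = -9 + (o - 724)*(o - 26/5) = -9 + (-724 + o)*(-26/5 + o))
√(P(1781) - 3781904) = √((18779/5 + 1781² - 3646/5*1781) - 3781904) = √((18779/5 + 3171961 - 6493526/5) - 3781904) = √(9385058/5 - 3781904) = √(-9524462/5) = I*√47622310/5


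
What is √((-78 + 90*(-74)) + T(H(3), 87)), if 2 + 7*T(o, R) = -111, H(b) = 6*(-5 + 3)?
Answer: I*√330953/7 ≈ 82.184*I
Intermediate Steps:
H(b) = -12 (H(b) = 6*(-2) = -12)
T(o, R) = -113/7 (T(o, R) = -2/7 + (⅐)*(-111) = -2/7 - 111/7 = -113/7)
√((-78 + 90*(-74)) + T(H(3), 87)) = √((-78 + 90*(-74)) - 113/7) = √((-78 - 6660) - 113/7) = √(-6738 - 113/7) = √(-47279/7) = I*√330953/7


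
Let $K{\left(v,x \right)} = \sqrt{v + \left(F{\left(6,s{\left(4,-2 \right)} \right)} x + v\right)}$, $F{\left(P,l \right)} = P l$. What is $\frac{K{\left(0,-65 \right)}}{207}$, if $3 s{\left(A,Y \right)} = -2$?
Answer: $\frac{2 \sqrt{65}}{207} \approx 0.077896$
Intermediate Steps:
$s{\left(A,Y \right)} = - \frac{2}{3}$ ($s{\left(A,Y \right)} = \frac{1}{3} \left(-2\right) = - \frac{2}{3}$)
$K{\left(v,x \right)} = \sqrt{- 4 x + 2 v}$ ($K{\left(v,x \right)} = \sqrt{v + \left(6 \left(- \frac{2}{3}\right) x + v\right)} = \sqrt{v + \left(- 4 x + v\right)} = \sqrt{v + \left(v - 4 x\right)} = \sqrt{- 4 x + 2 v}$)
$\frac{K{\left(0,-65 \right)}}{207} = \frac{\sqrt{\left(-4\right) \left(-65\right) + 2 \cdot 0}}{207} = \sqrt{260 + 0} \cdot \frac{1}{207} = \sqrt{260} \cdot \frac{1}{207} = 2 \sqrt{65} \cdot \frac{1}{207} = \frac{2 \sqrt{65}}{207}$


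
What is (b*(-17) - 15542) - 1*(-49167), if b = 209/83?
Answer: 2787322/83 ≈ 33582.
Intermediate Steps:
b = 209/83 (b = 209*(1/83) = 209/83 ≈ 2.5181)
(b*(-17) - 15542) - 1*(-49167) = ((209/83)*(-17) - 15542) - 1*(-49167) = (-3553/83 - 15542) + 49167 = -1293539/83 + 49167 = 2787322/83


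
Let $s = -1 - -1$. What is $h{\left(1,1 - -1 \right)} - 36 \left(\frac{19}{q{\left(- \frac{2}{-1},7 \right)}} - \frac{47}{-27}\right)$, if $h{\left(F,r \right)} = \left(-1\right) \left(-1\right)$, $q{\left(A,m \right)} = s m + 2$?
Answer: $- \frac{1211}{3} \approx -403.67$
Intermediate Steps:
$s = 0$ ($s = -1 + 1 = 0$)
$q{\left(A,m \right)} = 2$ ($q{\left(A,m \right)} = 0 m + 2 = 0 + 2 = 2$)
$h{\left(F,r \right)} = 1$
$h{\left(1,1 - -1 \right)} - 36 \left(\frac{19}{q{\left(- \frac{2}{-1},7 \right)}} - \frac{47}{-27}\right) = 1 - 36 \left(\frac{19}{2} - \frac{47}{-27}\right) = 1 - 36 \left(19 \cdot \frac{1}{2} - - \frac{47}{27}\right) = 1 - 36 \left(\frac{19}{2} + \frac{47}{27}\right) = 1 - \frac{1214}{3} = - \frac{1211}{3}$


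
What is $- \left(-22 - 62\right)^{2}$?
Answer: $-7056$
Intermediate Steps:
$- \left(-22 - 62\right)^{2} = - \left(-84\right)^{2} = \left(-1\right) 7056 = -7056$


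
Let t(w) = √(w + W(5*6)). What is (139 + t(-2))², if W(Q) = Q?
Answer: 19349 + 556*√7 ≈ 20820.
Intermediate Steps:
t(w) = √(30 + w) (t(w) = √(w + 5*6) = √(w + 30) = √(30 + w))
(139 + t(-2))² = (139 + √(30 - 2))² = (139 + √28)² = (139 + 2*√7)²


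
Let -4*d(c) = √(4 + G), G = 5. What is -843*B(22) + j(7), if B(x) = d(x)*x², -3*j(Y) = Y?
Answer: 918020/3 ≈ 3.0601e+5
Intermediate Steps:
d(c) = -¾ (d(c) = -√(4 + 5)/4 = -√9/4 = -¼*3 = -¾)
j(Y) = -Y/3
B(x) = -3*x²/4
-843*B(22) + j(7) = -(-2529)*22²/4 - ⅓*7 = -(-2529)*484/4 - 7/3 = -843*(-363) - 7/3 = 306009 - 7/3 = 918020/3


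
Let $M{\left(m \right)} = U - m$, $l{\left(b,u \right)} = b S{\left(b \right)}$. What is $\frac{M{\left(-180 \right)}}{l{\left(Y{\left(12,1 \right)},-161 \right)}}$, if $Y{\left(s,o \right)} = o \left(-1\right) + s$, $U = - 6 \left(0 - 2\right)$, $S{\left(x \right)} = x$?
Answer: $\frac{192}{121} \approx 1.5868$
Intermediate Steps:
$U = 12$ ($U = \left(-6\right) \left(-2\right) = 12$)
$Y{\left(s,o \right)} = s - o$ ($Y{\left(s,o \right)} = - o + s = s - o$)
$l{\left(b,u \right)} = b^{2}$ ($l{\left(b,u \right)} = b b = b^{2}$)
$M{\left(m \right)} = 12 - m$
$\frac{M{\left(-180 \right)}}{l{\left(Y{\left(12,1 \right)},-161 \right)}} = \frac{12 - -180}{\left(12 - 1\right)^{2}} = \frac{12 + 180}{\left(12 - 1\right)^{2}} = \frac{192}{11^{2}} = \frac{192}{121}$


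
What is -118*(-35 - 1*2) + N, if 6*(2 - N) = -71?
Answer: 26279/6 ≈ 4379.8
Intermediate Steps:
N = 83/6 (N = 2 - 1/6*(-71) = 2 + 71/6 = 83/6 ≈ 13.833)
-118*(-35 - 1*2) + N = -118*(-35 - 1*2) + 83/6 = -118*(-35 - 2) + 83/6 = -118*(-37) + 83/6 = 4366 + 83/6 = 26279/6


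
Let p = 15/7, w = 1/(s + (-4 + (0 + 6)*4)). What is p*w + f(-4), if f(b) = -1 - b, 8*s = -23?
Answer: 2997/959 ≈ 3.1251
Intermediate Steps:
s = -23/8 (s = (1/8)*(-23) = -23/8 ≈ -2.8750)
w = 8/137 (w = 1/(-23/8 + (-4 + (0 + 6)*4)) = 1/(-23/8 + (-4 + 6*4)) = 1/(-23/8 + (-4 + 24)) = 1/(-23/8 + 20) = 1/(137/8) = 8/137 ≈ 0.058394)
p = 15/7 (p = 15*(1/7) = 15/7 ≈ 2.1429)
p*w + f(-4) = (15/7)*(8/137) + (-1 - 1*(-4)) = 120/959 + (-1 + 4) = 120/959 + 3 = 2997/959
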